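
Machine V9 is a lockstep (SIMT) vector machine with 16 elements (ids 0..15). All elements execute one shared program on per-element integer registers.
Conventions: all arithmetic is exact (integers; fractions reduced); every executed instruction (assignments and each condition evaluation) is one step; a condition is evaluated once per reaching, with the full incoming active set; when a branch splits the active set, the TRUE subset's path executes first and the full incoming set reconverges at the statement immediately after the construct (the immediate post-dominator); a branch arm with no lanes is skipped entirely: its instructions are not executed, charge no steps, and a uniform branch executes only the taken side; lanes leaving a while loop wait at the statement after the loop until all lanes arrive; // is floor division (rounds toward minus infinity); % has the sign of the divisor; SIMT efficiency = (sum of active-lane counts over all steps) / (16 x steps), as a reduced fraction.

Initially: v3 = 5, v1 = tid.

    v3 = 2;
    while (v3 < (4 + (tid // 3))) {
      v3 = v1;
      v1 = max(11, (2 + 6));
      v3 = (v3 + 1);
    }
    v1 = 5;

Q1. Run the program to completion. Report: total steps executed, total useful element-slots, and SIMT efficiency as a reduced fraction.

Answer: 11 steps, 128 useful, 8/11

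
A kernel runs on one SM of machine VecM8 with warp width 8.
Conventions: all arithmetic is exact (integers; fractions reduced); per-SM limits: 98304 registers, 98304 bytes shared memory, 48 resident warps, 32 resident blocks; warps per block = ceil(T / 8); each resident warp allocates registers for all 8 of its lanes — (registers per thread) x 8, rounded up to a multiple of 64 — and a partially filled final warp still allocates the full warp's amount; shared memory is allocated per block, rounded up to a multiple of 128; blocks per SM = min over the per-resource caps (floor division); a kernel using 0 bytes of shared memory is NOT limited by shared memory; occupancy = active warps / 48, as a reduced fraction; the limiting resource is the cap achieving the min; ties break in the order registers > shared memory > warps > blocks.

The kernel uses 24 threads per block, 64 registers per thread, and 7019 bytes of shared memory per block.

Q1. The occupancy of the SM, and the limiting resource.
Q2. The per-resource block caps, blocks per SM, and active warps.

Answer: occupancy 13/16, limited by shared memory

registers: 64 blocks
shared memory: 13 blocks
warps: 16 blocks
blocks: 32 blocks

Answer: 13 blocks, 39 active warps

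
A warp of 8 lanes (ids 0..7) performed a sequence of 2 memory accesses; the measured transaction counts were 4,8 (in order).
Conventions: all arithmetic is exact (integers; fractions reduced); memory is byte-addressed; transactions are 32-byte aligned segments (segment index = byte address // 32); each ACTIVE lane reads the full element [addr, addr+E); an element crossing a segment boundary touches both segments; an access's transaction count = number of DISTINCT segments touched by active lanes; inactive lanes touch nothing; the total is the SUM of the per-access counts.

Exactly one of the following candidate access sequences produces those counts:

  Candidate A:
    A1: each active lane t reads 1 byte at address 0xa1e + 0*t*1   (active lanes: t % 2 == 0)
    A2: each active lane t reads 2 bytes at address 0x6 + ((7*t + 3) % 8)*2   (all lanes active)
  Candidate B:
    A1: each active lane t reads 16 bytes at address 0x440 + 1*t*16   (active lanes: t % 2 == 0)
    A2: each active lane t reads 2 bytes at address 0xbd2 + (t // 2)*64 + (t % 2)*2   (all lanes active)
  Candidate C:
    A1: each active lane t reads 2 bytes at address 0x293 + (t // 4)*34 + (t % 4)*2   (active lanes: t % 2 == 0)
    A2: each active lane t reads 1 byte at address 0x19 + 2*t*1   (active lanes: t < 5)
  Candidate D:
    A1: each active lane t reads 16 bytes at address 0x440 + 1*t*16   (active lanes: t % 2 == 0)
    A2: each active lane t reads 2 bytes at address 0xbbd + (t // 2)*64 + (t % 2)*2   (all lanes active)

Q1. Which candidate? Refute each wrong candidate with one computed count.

A: A1 gives 1 transaction, not 4
B: A2 gives 4 transactions, not 8
C: A1 gives 2 transactions, not 4
D: all counts match (4,8)

Answer: D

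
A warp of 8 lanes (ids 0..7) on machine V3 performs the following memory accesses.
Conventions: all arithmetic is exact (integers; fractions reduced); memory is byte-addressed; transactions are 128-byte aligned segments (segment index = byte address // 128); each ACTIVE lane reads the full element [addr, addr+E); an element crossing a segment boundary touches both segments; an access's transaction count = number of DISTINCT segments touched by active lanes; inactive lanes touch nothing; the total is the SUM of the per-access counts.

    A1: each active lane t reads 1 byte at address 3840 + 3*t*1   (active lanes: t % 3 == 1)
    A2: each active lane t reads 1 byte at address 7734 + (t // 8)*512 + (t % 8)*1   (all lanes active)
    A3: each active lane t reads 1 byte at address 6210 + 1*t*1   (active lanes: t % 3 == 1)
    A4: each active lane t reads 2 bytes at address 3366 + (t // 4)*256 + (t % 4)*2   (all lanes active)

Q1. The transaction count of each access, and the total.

A1: 1 transaction
A2: 1 transaction
A3: 1 transaction
A4: 2 transactions

Answer: 1,1,1,2; total 5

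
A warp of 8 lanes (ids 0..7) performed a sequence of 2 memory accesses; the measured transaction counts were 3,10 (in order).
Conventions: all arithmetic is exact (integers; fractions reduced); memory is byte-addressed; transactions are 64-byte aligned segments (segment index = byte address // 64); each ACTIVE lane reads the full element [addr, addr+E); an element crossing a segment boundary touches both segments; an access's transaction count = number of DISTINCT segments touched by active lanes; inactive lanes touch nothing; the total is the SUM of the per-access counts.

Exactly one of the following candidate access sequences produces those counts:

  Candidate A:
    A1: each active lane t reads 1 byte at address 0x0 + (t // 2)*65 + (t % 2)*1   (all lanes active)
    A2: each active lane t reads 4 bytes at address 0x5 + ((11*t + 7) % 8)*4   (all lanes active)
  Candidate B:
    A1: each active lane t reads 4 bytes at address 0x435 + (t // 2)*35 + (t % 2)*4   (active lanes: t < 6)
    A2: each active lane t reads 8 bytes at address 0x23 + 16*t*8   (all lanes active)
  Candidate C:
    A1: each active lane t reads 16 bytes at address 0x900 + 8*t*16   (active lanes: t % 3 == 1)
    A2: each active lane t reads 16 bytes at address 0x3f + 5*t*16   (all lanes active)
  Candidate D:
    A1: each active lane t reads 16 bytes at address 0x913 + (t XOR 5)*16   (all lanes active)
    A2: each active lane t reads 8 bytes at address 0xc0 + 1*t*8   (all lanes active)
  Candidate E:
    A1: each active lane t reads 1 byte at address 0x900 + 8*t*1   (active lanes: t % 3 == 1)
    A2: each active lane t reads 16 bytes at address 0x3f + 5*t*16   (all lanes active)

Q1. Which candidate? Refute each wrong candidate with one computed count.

A: A1 gives 4 transactions, not 3
B: A2 gives 8 transactions, not 10
D: A2 gives 1 transaction, not 10
E: A1 gives 1 transaction, not 3
C: all counts match (3,10)

Answer: C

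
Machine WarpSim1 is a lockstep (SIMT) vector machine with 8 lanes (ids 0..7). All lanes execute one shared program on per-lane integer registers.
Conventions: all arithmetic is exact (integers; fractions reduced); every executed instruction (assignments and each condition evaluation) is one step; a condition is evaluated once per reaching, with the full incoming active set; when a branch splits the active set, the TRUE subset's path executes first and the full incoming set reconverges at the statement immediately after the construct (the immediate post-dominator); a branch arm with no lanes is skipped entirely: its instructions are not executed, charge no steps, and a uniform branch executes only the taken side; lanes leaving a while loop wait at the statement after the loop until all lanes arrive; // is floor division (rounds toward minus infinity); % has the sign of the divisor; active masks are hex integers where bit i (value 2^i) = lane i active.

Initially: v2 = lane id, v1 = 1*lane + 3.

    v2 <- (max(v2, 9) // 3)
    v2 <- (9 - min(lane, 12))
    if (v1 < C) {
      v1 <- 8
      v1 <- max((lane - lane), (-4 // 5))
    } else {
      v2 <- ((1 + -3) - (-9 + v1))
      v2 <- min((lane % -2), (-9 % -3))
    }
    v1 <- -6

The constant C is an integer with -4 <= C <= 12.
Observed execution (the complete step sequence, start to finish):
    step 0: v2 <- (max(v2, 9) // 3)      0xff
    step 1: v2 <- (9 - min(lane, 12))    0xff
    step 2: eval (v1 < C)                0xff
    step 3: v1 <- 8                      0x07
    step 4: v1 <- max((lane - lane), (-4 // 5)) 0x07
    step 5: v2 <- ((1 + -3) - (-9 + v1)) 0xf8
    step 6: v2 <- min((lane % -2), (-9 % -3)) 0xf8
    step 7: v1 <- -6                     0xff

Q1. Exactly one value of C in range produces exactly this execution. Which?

Answer: C = 6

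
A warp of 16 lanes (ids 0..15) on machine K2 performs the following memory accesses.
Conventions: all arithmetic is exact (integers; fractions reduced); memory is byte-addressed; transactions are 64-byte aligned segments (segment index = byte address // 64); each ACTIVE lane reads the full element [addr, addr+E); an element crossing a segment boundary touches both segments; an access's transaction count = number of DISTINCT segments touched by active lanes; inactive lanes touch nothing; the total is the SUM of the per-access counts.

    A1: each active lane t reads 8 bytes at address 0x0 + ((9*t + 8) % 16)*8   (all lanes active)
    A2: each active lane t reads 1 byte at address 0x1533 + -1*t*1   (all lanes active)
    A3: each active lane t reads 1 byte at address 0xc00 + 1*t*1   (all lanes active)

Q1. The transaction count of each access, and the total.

A1: 2 transactions
A2: 1 transaction
A3: 1 transaction

Answer: 2,1,1; total 4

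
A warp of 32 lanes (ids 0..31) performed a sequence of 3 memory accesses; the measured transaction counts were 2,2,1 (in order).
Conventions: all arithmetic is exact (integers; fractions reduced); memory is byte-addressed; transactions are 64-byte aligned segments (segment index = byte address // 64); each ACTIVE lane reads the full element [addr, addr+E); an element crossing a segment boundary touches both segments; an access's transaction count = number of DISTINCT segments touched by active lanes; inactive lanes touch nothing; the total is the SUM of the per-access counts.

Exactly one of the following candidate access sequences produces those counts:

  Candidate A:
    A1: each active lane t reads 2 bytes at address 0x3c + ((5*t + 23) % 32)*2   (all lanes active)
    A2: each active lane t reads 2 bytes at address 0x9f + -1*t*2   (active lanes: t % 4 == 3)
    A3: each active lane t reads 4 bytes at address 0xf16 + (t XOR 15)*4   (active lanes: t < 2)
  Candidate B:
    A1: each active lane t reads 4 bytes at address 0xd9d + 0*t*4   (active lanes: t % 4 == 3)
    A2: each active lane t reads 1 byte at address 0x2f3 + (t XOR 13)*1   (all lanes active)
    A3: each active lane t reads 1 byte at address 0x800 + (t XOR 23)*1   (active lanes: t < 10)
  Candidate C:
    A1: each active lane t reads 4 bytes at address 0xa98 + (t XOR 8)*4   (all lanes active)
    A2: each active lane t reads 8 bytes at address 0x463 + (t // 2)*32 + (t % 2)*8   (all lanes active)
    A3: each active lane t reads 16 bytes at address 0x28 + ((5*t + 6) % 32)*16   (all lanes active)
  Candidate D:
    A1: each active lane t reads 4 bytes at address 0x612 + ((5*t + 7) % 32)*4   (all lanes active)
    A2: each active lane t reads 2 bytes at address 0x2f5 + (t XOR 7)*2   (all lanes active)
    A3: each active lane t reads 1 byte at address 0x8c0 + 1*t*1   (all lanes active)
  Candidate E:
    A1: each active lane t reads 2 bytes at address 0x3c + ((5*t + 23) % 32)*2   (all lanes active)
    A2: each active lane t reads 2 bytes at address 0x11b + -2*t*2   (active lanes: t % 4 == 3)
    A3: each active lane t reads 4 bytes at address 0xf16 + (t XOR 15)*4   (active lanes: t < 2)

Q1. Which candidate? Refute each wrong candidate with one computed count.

B: A1 gives 1 transaction, not 2
C: A1 gives 3 transactions, not 2
D: A1 gives 3 transactions, not 2
E: A2 gives 3 transactions, not 2
A: all counts match (2,2,1)

Answer: A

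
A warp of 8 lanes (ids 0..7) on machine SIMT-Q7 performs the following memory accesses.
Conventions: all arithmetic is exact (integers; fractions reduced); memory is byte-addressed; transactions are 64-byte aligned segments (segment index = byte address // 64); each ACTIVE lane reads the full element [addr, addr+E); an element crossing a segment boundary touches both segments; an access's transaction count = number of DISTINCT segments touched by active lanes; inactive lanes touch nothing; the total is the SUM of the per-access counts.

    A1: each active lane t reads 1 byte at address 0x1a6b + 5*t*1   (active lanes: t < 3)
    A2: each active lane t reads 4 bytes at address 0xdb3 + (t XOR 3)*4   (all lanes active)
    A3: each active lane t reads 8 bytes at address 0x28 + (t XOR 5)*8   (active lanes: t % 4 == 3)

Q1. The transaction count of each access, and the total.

A1: 1 transaction
A2: 2 transactions
A3: 2 transactions

Answer: 1,2,2; total 5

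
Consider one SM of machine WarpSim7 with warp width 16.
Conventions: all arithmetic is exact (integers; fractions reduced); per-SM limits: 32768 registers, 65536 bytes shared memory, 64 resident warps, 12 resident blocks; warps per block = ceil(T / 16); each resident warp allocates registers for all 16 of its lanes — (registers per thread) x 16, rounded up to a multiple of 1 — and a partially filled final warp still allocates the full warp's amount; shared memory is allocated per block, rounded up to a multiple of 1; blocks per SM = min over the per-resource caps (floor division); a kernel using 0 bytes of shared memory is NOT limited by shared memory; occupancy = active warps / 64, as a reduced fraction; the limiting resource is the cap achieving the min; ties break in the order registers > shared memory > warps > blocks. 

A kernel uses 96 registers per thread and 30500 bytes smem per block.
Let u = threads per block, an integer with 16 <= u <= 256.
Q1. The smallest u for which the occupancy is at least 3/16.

Answer: u = 81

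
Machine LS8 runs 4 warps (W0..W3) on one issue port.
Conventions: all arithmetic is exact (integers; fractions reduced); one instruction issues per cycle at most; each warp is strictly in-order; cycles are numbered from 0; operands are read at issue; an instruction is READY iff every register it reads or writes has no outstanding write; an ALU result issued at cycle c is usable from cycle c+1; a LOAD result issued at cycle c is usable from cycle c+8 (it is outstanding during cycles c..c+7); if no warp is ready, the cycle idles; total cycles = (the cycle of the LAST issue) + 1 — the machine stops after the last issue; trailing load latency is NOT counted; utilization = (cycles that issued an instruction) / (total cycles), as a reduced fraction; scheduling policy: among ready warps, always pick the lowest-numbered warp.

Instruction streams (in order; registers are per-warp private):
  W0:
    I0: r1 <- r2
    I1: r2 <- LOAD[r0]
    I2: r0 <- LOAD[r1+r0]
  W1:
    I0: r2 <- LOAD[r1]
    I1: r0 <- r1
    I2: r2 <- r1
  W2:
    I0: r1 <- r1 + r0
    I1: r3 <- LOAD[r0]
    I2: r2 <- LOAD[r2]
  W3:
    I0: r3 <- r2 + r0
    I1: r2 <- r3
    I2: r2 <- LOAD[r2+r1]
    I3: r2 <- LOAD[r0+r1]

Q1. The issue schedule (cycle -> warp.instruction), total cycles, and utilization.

cycle 0: W0.I0
cycle 1: W0.I1
cycle 2: W0.I2
cycle 3: W1.I0
cycle 4: W1.I1
cycle 5: W2.I0
cycle 6: W2.I1
cycle 7: W2.I2
cycle 8: W3.I0
cycle 9: W3.I1
cycle 10: W3.I2
cycle 11: W1.I2
cycle 12: idle
cycle 13: idle
cycle 14: idle
cycle 15: idle
cycle 16: idle
cycle 17: idle
cycle 18: W3.I3

Answer: 19 cycles, utilization 13/19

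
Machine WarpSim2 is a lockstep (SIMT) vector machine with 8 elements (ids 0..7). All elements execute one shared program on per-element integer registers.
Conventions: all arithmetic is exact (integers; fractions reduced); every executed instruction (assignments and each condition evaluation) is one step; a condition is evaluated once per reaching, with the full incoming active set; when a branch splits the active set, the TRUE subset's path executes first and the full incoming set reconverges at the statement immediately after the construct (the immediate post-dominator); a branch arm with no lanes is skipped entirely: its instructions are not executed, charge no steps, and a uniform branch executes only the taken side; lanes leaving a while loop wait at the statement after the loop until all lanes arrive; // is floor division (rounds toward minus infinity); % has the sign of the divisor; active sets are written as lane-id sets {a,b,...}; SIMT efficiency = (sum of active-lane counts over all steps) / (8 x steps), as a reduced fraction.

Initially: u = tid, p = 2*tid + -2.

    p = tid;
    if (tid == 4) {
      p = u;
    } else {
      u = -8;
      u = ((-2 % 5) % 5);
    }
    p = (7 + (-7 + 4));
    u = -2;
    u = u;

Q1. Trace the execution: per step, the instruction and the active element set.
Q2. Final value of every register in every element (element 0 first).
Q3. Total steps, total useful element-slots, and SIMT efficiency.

step 0: p <- tid                     {0,1,2,3,4,5,6,7}
step 1: eval (tid == 4)              {0,1,2,3,4,5,6,7}
step 2: p <- u                       {4}
step 3: u <- -8                      {0,1,2,3,5,6,7}
step 4: u <- ((-2 % 5) % 5)          {0,1,2,3,5,6,7}
step 5: p <- (7 + (-7 + 4))          {0,1,2,3,4,5,6,7}
step 6: u <- -2                      {0,1,2,3,4,5,6,7}
step 7: u <- u                       {0,1,2,3,4,5,6,7}

Answer: 8 steps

u: -2,-2,-2,-2,-2,-2,-2,-2
p: 4,4,4,4,4,4,4,4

steps = 8; useful = 55; efficiency = 55/64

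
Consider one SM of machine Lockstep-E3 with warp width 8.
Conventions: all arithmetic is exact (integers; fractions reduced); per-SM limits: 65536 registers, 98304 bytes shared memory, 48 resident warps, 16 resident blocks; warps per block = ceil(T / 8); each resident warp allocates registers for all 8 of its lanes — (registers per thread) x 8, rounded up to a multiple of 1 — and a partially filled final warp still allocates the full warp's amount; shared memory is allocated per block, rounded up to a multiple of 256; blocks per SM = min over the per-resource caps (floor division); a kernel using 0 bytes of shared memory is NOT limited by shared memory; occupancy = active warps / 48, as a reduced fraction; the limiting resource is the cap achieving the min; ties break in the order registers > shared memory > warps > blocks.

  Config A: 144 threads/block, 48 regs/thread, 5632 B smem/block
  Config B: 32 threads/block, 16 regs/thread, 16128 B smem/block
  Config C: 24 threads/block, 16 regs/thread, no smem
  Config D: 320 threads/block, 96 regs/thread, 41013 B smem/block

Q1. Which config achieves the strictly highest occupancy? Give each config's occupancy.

occupancies: A 3/4, B 1/2, C 1, D 5/6

Answer: C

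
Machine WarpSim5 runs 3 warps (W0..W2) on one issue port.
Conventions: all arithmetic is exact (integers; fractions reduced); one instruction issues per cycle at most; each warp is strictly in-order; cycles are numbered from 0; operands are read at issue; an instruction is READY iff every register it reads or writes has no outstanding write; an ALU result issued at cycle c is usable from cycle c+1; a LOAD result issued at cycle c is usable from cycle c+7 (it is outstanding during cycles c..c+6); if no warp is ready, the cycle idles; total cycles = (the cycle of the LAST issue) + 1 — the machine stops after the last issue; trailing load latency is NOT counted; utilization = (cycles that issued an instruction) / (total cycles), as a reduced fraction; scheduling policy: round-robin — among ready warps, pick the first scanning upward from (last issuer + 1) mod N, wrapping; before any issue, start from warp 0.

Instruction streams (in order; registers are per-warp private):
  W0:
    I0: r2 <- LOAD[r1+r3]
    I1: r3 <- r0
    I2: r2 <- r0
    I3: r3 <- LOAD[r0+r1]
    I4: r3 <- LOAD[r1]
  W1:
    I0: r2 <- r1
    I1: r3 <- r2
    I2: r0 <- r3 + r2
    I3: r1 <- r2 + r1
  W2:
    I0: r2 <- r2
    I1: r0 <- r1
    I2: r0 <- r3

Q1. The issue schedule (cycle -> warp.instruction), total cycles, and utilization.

cycle 0: W0.I0
cycle 1: W1.I0
cycle 2: W2.I0
cycle 3: W0.I1
cycle 4: W1.I1
cycle 5: W2.I1
cycle 6: W1.I2
cycle 7: W2.I2
cycle 8: W0.I2
cycle 9: W1.I3
cycle 10: W0.I3
cycle 11: idle
cycle 12: idle
cycle 13: idle
cycle 14: idle
cycle 15: idle
cycle 16: idle
cycle 17: W0.I4

Answer: 18 cycles, utilization 2/3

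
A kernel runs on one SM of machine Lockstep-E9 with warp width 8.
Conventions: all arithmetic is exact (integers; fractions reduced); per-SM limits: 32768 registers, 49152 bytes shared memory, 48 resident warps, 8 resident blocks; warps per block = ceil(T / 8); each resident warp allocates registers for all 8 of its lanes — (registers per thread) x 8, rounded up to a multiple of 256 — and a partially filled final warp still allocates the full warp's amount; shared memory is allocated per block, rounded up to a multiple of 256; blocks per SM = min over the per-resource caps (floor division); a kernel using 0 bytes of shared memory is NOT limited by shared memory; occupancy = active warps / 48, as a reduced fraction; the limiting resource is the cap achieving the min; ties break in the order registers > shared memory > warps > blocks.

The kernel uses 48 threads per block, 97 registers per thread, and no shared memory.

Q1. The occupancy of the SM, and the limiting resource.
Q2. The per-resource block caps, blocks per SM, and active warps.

Answer: occupancy 5/8, limited by registers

registers: 5 blocks
shared memory: no limit (kernel uses none)
warps: 8 blocks
blocks: 8 blocks

Answer: 5 blocks, 30 active warps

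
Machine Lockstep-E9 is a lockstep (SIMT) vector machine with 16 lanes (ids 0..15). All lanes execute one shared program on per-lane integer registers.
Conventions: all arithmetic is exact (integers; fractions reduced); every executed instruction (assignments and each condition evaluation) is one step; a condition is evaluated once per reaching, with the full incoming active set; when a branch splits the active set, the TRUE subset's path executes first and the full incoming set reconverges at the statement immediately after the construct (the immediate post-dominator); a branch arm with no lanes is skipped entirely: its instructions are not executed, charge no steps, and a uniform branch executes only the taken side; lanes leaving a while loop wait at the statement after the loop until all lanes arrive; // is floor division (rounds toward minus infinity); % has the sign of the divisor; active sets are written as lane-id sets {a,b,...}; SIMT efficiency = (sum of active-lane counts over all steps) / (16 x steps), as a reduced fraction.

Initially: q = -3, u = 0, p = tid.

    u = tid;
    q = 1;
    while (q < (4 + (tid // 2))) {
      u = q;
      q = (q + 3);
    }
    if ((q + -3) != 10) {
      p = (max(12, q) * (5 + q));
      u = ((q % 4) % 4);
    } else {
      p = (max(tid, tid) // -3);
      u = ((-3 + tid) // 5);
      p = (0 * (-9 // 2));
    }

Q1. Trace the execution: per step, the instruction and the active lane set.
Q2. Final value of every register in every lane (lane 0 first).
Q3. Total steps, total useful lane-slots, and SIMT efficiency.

step 0: u <- tid                     {0,1,2,3,4,5,6,7,8,9,10,11,12,13,14,15}
step 1: q <- 1                       {0,1,2,3,4,5,6,7,8,9,10,11,12,13,14,15}
step 2: eval (q < (4 + (tid // 2)))  {0,1,2,3,4,5,6,7,8,9,10,11,12,13,14,15}
step 3: u <- q                       {0,1,2,3,4,5,6,7,8,9,10,11,12,13,14,15}
step 4: q <- (q + 3)                 {0,1,2,3,4,5,6,7,8,9,10,11,12,13,14,15}
step 5: eval (q < (4 + (tid // 2)))  {0,1,2,3,4,5,6,7,8,9,10,11,12,13,14,15}
step 6: u <- q                       {2,3,4,5,6,7,8,9,10,11,12,13,14,15}
step 7: q <- (q + 3)                 {2,3,4,5,6,7,8,9,10,11,12,13,14,15}
step 8: eval (q < (4 + (tid // 2)))  {2,3,4,5,6,7,8,9,10,11,12,13,14,15}
step 9: u <- q                       {8,9,10,11,12,13,14,15}
step 10: q <- (q + 3)                 {8,9,10,11,12,13,14,15}
step 11: eval (q < (4 + (tid // 2)))  {8,9,10,11,12,13,14,15}
step 12: u <- q                       {14,15}
step 13: q <- (q + 3)                 {14,15}
step 14: eval (q < (4 + (tid // 2)))  {14,15}
step 15: eval ((q + -3) != 10)        {0,1,2,3,4,5,6,7,8,9,10,11,12,13,14,15}
step 16: p <- (max(12, q) * (5 + q))  {0,1,2,3,4,5,6,7,8,9,10,11,12,13}
step 17: u <- ((q % 4) % 4)           {0,1,2,3,4,5,6,7,8,9,10,11,12,13}
step 18: p <- (max(tid, tid) // -3)   {14,15}
step 19: u <- ((-3 + tid) // 5)       {14,15}
step 20: p <- (0 * (-9 // 2))         {14,15}

Answer: 21 steps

q: 4,4,7,7,7,7,7,7,10,10,10,10,10,10,13,13
u: 0,0,3,3,3,3,3,3,2,2,2,2,2,2,2,2
p: 108,108,144,144,144,144,144,144,180,180,180,180,180,180,0,0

steps = 21; useful = 218; efficiency = 218/336 = 109/168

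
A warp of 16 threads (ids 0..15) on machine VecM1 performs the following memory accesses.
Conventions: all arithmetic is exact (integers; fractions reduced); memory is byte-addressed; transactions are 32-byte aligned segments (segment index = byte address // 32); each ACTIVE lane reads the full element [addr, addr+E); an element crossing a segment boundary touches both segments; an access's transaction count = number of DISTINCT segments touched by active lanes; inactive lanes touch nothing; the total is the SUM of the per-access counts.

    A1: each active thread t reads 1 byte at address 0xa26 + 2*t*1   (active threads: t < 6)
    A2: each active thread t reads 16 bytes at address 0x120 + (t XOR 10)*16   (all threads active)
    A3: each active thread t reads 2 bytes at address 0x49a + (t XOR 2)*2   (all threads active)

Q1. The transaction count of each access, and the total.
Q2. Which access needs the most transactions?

A1: 1 transaction
A2: 8 transactions
A3: 2 transactions

Answer: 1,8,2; total 11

Answer: A2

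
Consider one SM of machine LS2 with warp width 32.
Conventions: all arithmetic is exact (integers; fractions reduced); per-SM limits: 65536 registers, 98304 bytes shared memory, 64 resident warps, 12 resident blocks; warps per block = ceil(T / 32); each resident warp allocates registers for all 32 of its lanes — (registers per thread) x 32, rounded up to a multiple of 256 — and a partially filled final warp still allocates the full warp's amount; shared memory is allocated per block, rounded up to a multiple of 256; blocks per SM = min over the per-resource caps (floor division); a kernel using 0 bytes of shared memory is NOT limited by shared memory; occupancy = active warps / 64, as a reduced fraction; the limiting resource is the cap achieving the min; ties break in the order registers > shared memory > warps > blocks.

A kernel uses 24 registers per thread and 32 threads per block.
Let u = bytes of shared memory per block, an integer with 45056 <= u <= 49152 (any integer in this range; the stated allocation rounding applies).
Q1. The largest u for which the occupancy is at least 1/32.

Answer: u = 49152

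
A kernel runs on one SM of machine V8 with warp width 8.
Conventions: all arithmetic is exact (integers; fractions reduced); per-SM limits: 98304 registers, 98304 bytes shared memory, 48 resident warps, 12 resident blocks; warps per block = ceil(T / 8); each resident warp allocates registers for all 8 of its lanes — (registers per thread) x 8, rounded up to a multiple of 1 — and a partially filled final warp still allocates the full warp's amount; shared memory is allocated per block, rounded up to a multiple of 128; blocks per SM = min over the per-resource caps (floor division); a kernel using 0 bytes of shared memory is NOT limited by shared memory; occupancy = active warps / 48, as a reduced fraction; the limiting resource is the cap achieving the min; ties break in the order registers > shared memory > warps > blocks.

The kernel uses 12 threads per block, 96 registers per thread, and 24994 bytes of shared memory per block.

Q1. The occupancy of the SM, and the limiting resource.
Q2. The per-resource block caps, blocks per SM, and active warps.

Answer: occupancy 1/8, limited by shared memory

registers: 64 blocks
shared memory: 3 blocks
warps: 24 blocks
blocks: 12 blocks

Answer: 3 blocks, 6 active warps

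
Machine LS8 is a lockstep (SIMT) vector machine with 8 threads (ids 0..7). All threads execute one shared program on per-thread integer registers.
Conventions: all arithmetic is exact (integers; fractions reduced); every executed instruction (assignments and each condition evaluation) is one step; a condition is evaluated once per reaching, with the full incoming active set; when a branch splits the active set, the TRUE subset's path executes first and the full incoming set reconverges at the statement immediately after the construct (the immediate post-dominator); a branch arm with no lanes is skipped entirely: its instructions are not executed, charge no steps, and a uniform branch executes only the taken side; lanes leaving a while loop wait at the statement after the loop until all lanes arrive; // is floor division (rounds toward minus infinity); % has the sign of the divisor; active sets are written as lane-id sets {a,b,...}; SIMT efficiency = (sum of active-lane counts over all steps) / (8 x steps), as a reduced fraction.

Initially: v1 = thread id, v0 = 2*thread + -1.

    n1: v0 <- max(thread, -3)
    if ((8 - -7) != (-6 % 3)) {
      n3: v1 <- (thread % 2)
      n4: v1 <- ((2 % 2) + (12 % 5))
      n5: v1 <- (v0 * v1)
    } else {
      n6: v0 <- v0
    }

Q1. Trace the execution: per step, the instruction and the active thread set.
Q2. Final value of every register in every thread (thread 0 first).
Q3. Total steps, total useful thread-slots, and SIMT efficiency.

step 0: v0 <- max(thread, -3)        {0,1,2,3,4,5,6,7}
step 1: eval ((8 - -7) != (-6 % 3))  {0,1,2,3,4,5,6,7}
step 2: v1 <- (thread % 2)           {0,1,2,3,4,5,6,7}
step 3: v1 <- ((2 % 2) + (12 % 5))   {0,1,2,3,4,5,6,7}
step 4: v1 <- (v0 * v1)              {0,1,2,3,4,5,6,7}

Answer: 5 steps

v1: 0,2,4,6,8,10,12,14
v0: 0,1,2,3,4,5,6,7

steps = 5; useful = 40; efficiency = 40/40 = 1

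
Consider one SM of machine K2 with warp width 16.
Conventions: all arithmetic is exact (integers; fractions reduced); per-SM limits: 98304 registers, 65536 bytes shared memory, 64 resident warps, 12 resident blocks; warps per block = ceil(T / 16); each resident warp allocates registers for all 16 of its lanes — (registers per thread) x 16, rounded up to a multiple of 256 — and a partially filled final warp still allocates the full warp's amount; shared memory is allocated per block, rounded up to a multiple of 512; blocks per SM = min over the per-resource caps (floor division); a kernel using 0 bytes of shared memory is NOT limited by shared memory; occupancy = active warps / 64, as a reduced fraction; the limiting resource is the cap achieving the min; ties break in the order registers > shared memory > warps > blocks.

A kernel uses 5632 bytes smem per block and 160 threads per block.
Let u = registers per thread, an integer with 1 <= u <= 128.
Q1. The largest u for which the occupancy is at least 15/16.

Answer: u = 96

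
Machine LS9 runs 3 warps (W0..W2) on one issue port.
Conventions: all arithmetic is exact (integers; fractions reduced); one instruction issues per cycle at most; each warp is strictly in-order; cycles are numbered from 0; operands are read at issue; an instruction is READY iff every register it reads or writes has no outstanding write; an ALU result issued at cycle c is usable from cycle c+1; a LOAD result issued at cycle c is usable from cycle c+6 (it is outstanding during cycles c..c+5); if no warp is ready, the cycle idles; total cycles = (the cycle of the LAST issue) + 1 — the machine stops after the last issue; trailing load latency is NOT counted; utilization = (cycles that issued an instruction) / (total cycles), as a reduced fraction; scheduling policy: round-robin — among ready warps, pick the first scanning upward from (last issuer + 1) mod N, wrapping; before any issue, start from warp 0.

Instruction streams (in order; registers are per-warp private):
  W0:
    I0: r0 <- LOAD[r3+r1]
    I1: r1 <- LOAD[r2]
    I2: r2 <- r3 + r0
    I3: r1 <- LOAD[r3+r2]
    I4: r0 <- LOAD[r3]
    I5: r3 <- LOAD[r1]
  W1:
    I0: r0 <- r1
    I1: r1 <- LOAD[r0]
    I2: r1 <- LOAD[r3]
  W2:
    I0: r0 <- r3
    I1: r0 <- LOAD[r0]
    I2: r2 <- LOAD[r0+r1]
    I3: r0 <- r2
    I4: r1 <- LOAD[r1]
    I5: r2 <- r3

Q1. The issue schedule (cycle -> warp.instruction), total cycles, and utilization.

cycle 0: W0.I0
cycle 1: W1.I0
cycle 2: W2.I0
cycle 3: W0.I1
cycle 4: W1.I1
cycle 5: W2.I1
cycle 6: W0.I2
cycle 7: idle
cycle 8: idle
cycle 9: W0.I3
cycle 10: W1.I2
cycle 11: W2.I2
cycle 12: W0.I4
cycle 13: idle
cycle 14: idle
cycle 15: W0.I5
cycle 16: idle
cycle 17: W2.I3
cycle 18: W2.I4
cycle 19: W2.I5

Answer: 20 cycles, utilization 3/4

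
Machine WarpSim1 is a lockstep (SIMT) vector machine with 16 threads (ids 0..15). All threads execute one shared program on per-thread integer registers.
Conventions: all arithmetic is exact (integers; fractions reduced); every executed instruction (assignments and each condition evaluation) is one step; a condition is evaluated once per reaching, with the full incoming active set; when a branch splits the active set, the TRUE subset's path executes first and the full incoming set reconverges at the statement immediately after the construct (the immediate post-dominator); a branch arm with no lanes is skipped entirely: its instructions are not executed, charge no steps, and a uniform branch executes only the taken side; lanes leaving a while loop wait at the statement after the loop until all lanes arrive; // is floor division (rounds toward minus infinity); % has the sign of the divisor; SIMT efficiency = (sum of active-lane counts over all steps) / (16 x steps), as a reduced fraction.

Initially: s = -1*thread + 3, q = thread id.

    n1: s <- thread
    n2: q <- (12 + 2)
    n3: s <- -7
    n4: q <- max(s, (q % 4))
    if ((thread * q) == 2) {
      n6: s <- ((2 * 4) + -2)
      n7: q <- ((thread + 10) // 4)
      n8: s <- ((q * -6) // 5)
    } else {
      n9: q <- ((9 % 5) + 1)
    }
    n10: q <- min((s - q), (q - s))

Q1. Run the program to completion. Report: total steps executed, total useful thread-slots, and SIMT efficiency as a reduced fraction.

Answer: 10 steps, 114 useful, 57/80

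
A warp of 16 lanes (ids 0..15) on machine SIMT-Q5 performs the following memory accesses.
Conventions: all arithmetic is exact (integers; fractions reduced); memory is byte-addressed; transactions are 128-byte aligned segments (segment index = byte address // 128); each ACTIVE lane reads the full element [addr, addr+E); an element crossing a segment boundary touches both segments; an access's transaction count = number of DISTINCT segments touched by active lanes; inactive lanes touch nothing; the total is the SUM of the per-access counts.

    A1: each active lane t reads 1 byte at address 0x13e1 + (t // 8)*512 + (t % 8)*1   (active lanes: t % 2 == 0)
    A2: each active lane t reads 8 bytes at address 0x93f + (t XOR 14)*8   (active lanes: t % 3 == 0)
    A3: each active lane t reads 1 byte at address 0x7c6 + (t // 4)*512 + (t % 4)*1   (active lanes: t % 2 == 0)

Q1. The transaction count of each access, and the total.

A1: 2 transactions
A2: 2 transactions
A3: 4 transactions

Answer: 2,2,4; total 8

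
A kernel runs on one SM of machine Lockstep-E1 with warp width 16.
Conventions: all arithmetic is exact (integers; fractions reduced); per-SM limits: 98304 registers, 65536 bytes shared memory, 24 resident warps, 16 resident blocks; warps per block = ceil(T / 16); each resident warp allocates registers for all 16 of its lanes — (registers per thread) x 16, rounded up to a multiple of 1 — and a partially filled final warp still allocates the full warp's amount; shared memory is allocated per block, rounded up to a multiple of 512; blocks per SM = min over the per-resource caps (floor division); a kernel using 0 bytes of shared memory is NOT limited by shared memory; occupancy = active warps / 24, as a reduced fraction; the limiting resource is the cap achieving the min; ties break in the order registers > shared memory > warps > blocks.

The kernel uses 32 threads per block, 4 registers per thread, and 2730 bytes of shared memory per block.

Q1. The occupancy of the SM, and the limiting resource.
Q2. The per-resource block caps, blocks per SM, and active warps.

Answer: occupancy 1, limited by warps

registers: 768 blocks
shared memory: 21 blocks
warps: 12 blocks
blocks: 16 blocks

Answer: 12 blocks, 24 active warps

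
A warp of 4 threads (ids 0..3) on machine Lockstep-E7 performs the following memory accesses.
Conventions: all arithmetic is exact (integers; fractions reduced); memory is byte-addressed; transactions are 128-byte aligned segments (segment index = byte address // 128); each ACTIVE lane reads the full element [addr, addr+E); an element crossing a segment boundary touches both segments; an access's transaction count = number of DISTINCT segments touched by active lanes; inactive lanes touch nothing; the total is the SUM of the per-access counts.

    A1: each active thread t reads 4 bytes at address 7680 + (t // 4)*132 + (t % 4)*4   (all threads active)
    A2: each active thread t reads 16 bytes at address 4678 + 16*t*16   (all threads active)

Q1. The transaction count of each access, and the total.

A1: 1 transaction
A2: 4 transactions

Answer: 1,4; total 5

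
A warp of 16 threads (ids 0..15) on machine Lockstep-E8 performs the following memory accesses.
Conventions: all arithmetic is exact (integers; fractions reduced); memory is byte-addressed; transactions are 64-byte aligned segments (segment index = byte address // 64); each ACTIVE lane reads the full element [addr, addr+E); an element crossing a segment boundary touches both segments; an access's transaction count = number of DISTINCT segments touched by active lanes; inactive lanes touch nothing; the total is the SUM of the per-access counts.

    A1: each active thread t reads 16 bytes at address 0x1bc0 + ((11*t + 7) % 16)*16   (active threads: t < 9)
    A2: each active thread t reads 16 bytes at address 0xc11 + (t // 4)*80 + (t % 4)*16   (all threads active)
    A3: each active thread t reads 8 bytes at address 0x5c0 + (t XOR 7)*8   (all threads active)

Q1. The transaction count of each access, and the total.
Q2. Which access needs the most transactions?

A1: 4 transactions
A2: 6 transactions
A3: 2 transactions

Answer: 4,6,2; total 12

Answer: A2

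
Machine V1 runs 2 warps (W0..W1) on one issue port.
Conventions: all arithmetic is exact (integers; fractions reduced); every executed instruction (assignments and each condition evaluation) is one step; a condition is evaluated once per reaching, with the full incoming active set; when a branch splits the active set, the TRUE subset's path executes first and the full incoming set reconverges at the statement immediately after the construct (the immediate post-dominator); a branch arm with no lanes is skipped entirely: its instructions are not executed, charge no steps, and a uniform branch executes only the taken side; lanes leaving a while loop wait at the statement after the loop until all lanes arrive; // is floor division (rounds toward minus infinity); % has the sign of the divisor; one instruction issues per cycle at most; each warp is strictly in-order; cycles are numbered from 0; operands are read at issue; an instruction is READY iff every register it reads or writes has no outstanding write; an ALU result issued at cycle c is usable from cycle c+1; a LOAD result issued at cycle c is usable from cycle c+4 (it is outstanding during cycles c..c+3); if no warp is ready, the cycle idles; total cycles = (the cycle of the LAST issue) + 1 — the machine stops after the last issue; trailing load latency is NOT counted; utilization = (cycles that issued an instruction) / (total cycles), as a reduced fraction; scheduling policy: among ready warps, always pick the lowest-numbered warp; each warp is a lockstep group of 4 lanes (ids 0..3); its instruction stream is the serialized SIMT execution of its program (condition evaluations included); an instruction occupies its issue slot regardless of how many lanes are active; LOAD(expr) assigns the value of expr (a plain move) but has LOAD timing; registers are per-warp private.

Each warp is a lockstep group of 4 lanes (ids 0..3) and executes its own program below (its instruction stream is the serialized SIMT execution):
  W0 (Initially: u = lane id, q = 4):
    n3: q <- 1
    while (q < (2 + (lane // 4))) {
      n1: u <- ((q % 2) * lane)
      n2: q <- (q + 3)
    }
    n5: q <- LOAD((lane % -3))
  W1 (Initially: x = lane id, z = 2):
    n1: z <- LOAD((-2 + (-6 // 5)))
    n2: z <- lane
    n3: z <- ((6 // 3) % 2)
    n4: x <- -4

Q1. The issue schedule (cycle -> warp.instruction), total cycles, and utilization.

cycle 0: W0.I0
cycle 1: W0.I1
cycle 2: W0.I2
cycle 3: W0.I3
cycle 4: W0.I4
cycle 5: W0.I5
cycle 6: W1.I0
cycle 7: idle
cycle 8: idle
cycle 9: idle
cycle 10: W1.I1
cycle 11: W1.I2
cycle 12: W1.I3

Answer: 13 cycles, utilization 10/13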